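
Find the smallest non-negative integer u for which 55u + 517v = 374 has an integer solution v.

35

gcd(55, 517) = 11 (Euclid: 517 = 9·55 + 22; 55 = 2·22 + 11; 22 = 2·11 + 0), and 11 | 374.
Extended Euclid: 55·(19) + 517·(-2) = 11. Scale by 34: u₀ = 646.
General solution u = u₀ + 47t; reducing mod 47 gives u = 35 (and v = -3).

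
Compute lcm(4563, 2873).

gcd first: 4563 = 1·2873 + 1690; 2873 = 1·1690 + 1183; 1690 = 1·1183 + 507; 1183 = 2·507 + 169; 507 = 3·169 + 0 → gcd = 169
lcm = 4563·2873/gcd = 13109499/169 = 77571

77571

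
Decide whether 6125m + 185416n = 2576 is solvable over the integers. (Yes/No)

No

By Bézout, 6125m + 185416n = 2576 has integer solutions iff gcd(6125, 185416) | 2576.
Euclid: 185416 = 30·6125 + 1666; 6125 = 3·1666 + 1127; 1666 = 1·1127 + 539; 1127 = 2·539 + 49; 539 = 11·49 + 0. gcd = 49; 2576 mod 49 = 28. No.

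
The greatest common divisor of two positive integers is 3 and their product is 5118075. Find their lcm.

1706025

For any two positive integers, gcd × lcm equals their product. Hence lcm = 5118075 / 3 = 1706025.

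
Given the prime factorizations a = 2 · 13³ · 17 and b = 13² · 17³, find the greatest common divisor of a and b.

min exponent per shared prime: 13² · 17 = 2873

2873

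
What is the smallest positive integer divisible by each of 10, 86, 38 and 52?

212420

10 = 2 · 5; 86 = 2 · 43; 38 = 2 · 19; 52 = 2² · 13
lcm takes max exponent of each prime: 2² · 5 · 13 · 19 · 43 = 212420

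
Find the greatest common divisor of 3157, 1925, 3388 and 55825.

77

gcd(3157, 1925): 3157 = 1·1925 + 1232; 1925 = 1·1232 + 693; 1232 = 1·693 + 539; 693 = 1·539 + 154; 539 = 3·154 + 77; 154 = 2·77 + 0 → 77
gcd(77, 3388): 3388 = 44·77 + 0 → 77
gcd(77, 55825): 55825 = 725·77 + 0 → 77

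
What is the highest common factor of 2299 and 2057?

2299 = 11² · 19
2057 = 11² · 17
Common: 11² = 121

121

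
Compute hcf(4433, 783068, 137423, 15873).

143

gcd(4433, 783068): 783068 = 176·4433 + 2860; 4433 = 1·2860 + 1573; 2860 = 1·1573 + 1287; 1573 = 1·1287 + 286; 1287 = 4·286 + 143; 286 = 2·143 + 0 → 143
gcd(143, 137423): 137423 = 961·143 + 0 → 143
gcd(143, 15873): 15873 = 111·143 + 0 → 143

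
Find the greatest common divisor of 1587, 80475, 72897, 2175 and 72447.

1587 = 3 · 23²; 80475 = 3 · 5² · 29 · 37; 72897 = 3 · 11 · 47²; 2175 = 3 · 5² · 29; 72447 = 3 · 19 · 31 · 41
gcd takes min exponent of each prime: 3 = 3

3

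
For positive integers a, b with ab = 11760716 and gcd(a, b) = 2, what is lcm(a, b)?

For any two positive integers, gcd × lcm equals their product. Hence lcm = 11760716 / 2 = 5880358.

5880358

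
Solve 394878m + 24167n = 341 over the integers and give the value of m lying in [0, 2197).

1717

Reduce mod 24167: 394878m ≡ 341 (mod 24167). With g = gcd(394878, 24167) = 11 dividing 341, divide through: 35898m ≡ 31 (mod 2197).
Since gcd(35898, 2197) = 1, m ≡ 31·(35898)⁻¹ ≡ 1717 (mod 2197). Smallest non-negative: 1717.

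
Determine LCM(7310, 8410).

6147710

7310 = 2 · 5 · 17 · 43; 8410 = 2 · 5 · 29²
max exponents: 2 · 5 · 17 · 29² · 43 = 6147710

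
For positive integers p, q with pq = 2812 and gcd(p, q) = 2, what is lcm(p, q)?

For any two positive integers, gcd × lcm equals their product. Hence lcm = 2812 / 2 = 1406.

1406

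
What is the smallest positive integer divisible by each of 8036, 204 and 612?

8036 = 2² · 7² · 41; 204 = 2² · 3 · 17; 612 = 2² · 3² · 17
lcm takes max exponent of each prime: 2² · 3² · 7² · 17 · 41 = 1229508

1229508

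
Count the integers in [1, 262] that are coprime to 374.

112

374 = 2·11·17. Inclusion–exclusion on these primes:
262 − ⌊262/2⌋ − ⌊262/11⌋ − ⌊262/17⌋ + ⌊262/22⌋ + ⌊262/34⌋ + ⌊262/187⌋ − ⌊262/374⌋ = 112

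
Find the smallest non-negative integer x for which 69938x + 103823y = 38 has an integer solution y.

gcd(69938, 103823) = 1 (Euclid: 103823 = 1·69938 + 33885; 69938 = 2·33885 + 2168; 33885 = 15·2168 + 1365; 2168 = 1·1365 + 803; 1365 = 1·803 + 562; 803 = 1·562 + 241; 562 = 2·241 + 80; 241 = 3·80 + 1; 80 = 80·1 + 0), and 1 | 38.
Extended Euclid: 69938·(1293) + 103823·(-871) = 1. Scale by 38: x₀ = 49134.
General solution x = x₀ + 103823t; reducing mod 103823 gives x = 49134 (and y = -33098).

49134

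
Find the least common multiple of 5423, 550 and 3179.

lcm(5423, 550) = 5423·550/gcd = 2982650/11 = 271150
lcm(271150, 3179) = 271150·3179/gcd = 861985850/187 = 4609550

4609550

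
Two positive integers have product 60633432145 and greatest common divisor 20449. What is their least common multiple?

2965105

gcd·lcm = product, so lcm = 60633432145/20449 = 2965105.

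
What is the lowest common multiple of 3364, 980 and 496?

102198320

3364 = 2² · 29²; 980 = 2² · 5 · 7²; 496 = 2⁴ · 31
lcm takes max exponent of each prime: 2⁴ · 5 · 7² · 29² · 31 = 102198320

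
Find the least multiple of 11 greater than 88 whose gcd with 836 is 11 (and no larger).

99

Multiples of 11 above 88: 11·9, 11·10, … . Need the cofactor coprime to 836/11 = 76.
Checking s = 9, 10, … the first with gcd(s, 76) = 1 is s = 9, giving 99.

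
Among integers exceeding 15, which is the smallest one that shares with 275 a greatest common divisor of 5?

Multiples of 5 above 15: 5·4, 5·5, … . Need the cofactor coprime to 275/5 = 55.
Checking s = 4, 5, … the first with gcd(s, 55) = 1 is s = 4, giving 20.

20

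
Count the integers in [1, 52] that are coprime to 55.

38

Prime factors of 55: 5, 11. Count integers ≤ 52 divisible by none of them.
By inclusion–exclusion: 52 − ⌊52/5⌋ − ⌊52/11⌋ + ⌊52/55⌋ = 38.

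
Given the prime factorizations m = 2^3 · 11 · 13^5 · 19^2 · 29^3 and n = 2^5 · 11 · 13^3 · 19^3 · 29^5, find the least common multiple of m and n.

18386972111960799776

max exponent per prime: 2^5 · 11 · 13^5 · 19^3 · 29^5 = 18386972111960799776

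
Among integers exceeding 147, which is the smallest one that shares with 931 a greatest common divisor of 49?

196

931 = 49·19. Any k with gcd(k, 931) = 49 is a multiple of 49, say 49s, with s coprime to 19.
Need s > 147/49, so s ≥ 4. First s ≥ 4 with gcd(s, 19) = 1 is s = 4. Thus k = 49·4 = 196.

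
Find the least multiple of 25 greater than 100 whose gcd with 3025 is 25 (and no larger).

125

3025 = 25·121. Any m with gcd(m, 3025) = 25 is a multiple of 25, say 25s, with s coprime to 121.
Need s > 100/25, so s ≥ 5. First s ≥ 5 with gcd(s, 121) = 1 is s = 5. Thus m = 25·5 = 125.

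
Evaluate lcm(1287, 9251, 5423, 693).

lcm(1287, 9251) = 1287·9251/gcd = 11906037/11 = 1082367
lcm(1082367, 5423) = 1082367·5423/gcd = 5869676241/319 = 18400239
lcm(18400239, 693) = 18400239·693/gcd = 12751365627/99 = 128801673

128801673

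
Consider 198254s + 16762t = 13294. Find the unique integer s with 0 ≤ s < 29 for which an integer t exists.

Reduce mod 16762: 198254s ≡ 13294 (mod 16762). With g = gcd(198254, 16762) = 578 dividing 13294, divide through: 343s ≡ 23 (mod 29).
Since gcd(343, 29) = 1, s ≡ 23·(343)⁻¹ ≡ 7 (mod 29). Smallest non-negative: 7.

7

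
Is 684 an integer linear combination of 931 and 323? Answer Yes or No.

By Bézout, 931x − 323y = 684 has integer solutions iff gcd(931, 323) | 684.
Euclid: 931 = 2·323 + 285; 323 = 1·285 + 38; 285 = 7·38 + 19; 38 = 2·19 + 0. gcd = 19; 684 mod 19 = 0. Yes.

Yes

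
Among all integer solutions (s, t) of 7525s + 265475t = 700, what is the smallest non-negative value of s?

494

gcd(7525, 265475) = 175 (Euclid: 265475 = 35·7525 + 2100; 7525 = 3·2100 + 1225; 2100 = 1·1225 + 875; 1225 = 1·875 + 350; 875 = 2·350 + 175; 350 = 2·175 + 0), and 175 | 700.
Extended Euclid: 7525·(-635) + 265475·(18) = 175. Scale by 4: s₀ = -2540.
General solution s = s₀ + 1517k; reducing mod 1517 gives s = 494 (and t = -14).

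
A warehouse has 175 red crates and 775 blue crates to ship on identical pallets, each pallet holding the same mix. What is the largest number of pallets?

175 = 5² · 7
775 = 5² · 31
Common: 5² = 25

25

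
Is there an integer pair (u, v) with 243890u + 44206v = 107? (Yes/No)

No

By Bézout, 243890u + 44206v = 107 has integer solutions iff gcd(243890, 44206) | 107.
Euclid: 243890 = 5·44206 + 22860; 44206 = 1·22860 + 21346; 22860 = 1·21346 + 1514; 21346 = 14·1514 + 150; 1514 = 10·150 + 14; 150 = 10·14 + 10; 14 = 1·10 + 4; 10 = 2·4 + 2; 4 = 2·2 + 0. gcd = 2; 107 mod 2 = 1. No.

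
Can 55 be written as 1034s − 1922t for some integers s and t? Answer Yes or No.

No

gcd(1034, 1922): 1922 = 1·1034 + 888; 1034 = 1·888 + 146; 888 = 6·146 + 12; 146 = 12·12 + 2; 12 = 6·2 + 0 → 2
2 does not divide 55, so a solution does not exist.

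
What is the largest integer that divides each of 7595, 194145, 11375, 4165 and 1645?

35

7595 = 5 · 7² · 31; 194145 = 3 · 5 · 7 · 43²; 11375 = 5³ · 7 · 13; 4165 = 5 · 7² · 17; 1645 = 5 · 7 · 47
gcd takes min exponent of each prime: 5 · 7 = 35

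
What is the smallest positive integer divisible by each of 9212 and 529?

4873148

9212 = 2² · 7² · 47; 529 = 23²
max exponents: 2² · 7² · 23² · 47 = 4873148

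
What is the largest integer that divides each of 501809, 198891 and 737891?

539

501809 = 7⁴ · 11 · 19; 198891 = 3² · 7² · 11 · 41; 737891 = 7² · 11 · 37²
gcd takes min exponent of each prime: 7² · 11 = 539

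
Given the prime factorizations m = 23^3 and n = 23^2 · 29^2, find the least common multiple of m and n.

max exponent per prime: 23^3 · 29^2 = 10232447

10232447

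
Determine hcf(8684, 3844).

8684 = 2² · 13 · 167
3844 = 2² · 31²
Common: 2² = 4

4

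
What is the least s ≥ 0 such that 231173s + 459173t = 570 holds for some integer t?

Euclid: 459173 = 1·231173 + 228000; 231173 = 1·228000 + 3173; 228000 = 71·3173 + 2717; 3173 = 1·2717 + 456; 2717 = 5·456 + 437; 456 = 1·437 + 19; 437 = 23·19 + 0 → gcd = 19; 570 = 19·30.
Back-substitution yields 231173·(1013) + 459173·(-510) = 19, so one solution is s = 1013·30 = 30390, t = -510·30 = -15300.
Solutions in s differ by 459173/19 = 24167; the one in [0, 24167) is 30390 mod 24167 = 6223.

6223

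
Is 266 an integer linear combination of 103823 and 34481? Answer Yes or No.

Yes

gcd(103823, 34481): 103823 = 3·34481 + 380; 34481 = 90·380 + 281; 380 = 1·281 + 99; 281 = 2·99 + 83; 99 = 1·83 + 16; 83 = 5·16 + 3; 16 = 5·3 + 1; 3 = 3·1 + 0 → 1
1 divides 266, so a solution exists.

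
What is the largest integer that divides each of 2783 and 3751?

121

2783 = 11² · 23
3751 = 11² · 31
Common: 11² = 121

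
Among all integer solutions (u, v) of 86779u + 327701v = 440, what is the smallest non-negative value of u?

14769

Euclid: 327701 = 3·86779 + 67364; 86779 = 1·67364 + 19415; 67364 = 3·19415 + 9119; 19415 = 2·9119 + 1177; 9119 = 7·1177 + 880; 1177 = 1·880 + 297; 880 = 2·297 + 286; 297 = 1·286 + 11; 286 = 26·11 + 0 → gcd = 11; 440 = 11·40.
Back-substitution yields 86779·(1114) + 327701·(-295) = 11, so one solution is u = 1114·40 = 44560, v = -295·40 = -11800.
Solutions in u differ by 327701/11 = 29791; the one in [0, 29791) is 44560 mod 29791 = 14769.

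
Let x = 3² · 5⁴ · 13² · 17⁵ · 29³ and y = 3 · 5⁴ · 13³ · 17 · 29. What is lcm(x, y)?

427948180557080625

max exponent per prime: 3² · 5⁴ · 13³ · 17⁵ · 29³ = 427948180557080625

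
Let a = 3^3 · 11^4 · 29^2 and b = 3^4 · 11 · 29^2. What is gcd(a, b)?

249777

min exponent per shared prime: 3^3 · 11 · 29^2 = 249777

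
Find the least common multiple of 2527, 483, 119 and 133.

2964171

lcm(2527, 483) = 2527·483/gcd = 1220541/7 = 174363
lcm(174363, 119) = 174363·119/gcd = 20749197/7 = 2964171
lcm(2964171, 133) = 2964171·133/gcd = 394234743/133 = 2964171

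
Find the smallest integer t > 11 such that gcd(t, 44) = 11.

Multiples of 11 above 11: 11·2, 11·3, … . Need the cofactor coprime to 44/11 = 4.
Checking s = 2, 3, … the first with gcd(s, 4) = 1 is s = 3, giving 33.

33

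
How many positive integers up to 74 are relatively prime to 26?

Prime factors of 26: 2, 13. Count integers ≤ 74 divisible by none of them.
By inclusion–exclusion: 74 − ⌊74/2⌋ − ⌊74/13⌋ + ⌊74/26⌋ = 34.

34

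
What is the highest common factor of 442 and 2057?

17

Euclid: 2057 = 4·442 + 289; 442 = 1·289 + 153; 289 = 1·153 + 136; 153 = 1·136 + 17; 136 = 8·17 + 0. Last nonzero remainder: 17.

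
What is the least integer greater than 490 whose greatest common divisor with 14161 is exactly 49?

539

14161 = 49·289. Any m with gcd(m, 14161) = 49 is a multiple of 49, say 49s, with s coprime to 289.
Need s > 490/49, so s ≥ 11. First s ≥ 11 with gcd(s, 289) = 1 is s = 11. Thus m = 49·11 = 539.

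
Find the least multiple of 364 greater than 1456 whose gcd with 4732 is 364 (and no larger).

1820

4732 = 364·13. Any a with gcd(a, 4732) = 364 is a multiple of 364, say 364s, with s coprime to 13.
Need s > 1456/364, so s ≥ 5. First s ≥ 5 with gcd(s, 13) = 1 is s = 5. Thus a = 364·5 = 1820.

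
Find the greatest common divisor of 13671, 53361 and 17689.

49

gcd(13671, 53361): 53361 = 3·13671 + 12348; 13671 = 1·12348 + 1323; 12348 = 9·1323 + 441; 1323 = 3·441 + 0 → 441
gcd(441, 17689): 17689 = 40·441 + 49; 441 = 9·49 + 0 → 49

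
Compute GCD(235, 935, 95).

5

gcd(235, 935): 935 = 3·235 + 230; 235 = 1·230 + 5; 230 = 46·5 + 0 → 5
gcd(5, 95): 95 = 19·5 + 0 → 5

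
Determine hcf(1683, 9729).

9

1683 = 3² · 11 · 17
9729 = 3² · 23 · 47
Common: 3² = 9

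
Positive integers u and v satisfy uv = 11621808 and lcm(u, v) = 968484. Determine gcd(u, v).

12

gcd·lcm = product, so gcd = 11621808/968484 = 12.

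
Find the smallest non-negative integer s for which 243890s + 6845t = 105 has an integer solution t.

Euclid: 243890 = 35·6845 + 4315; 6845 = 1·4315 + 2530; 4315 = 1·2530 + 1785; 2530 = 1·1785 + 745; 1785 = 2·745 + 295; 745 = 2·295 + 155; 295 = 1·155 + 140; 155 = 1·140 + 15; 140 = 9·15 + 5; 15 = 3·5 + 0 → gcd = 5; 105 = 5·21.
Back-substitution yields 243890·(441) + 6845·(-15713) = 5, so one solution is s = 441·21 = 9261, t = -15713·21 = -329973.
Solutions in s differ by 6845/5 = 1369; the one in [0, 1369) is 9261 mod 1369 = 1047.

1047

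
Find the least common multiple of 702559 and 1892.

gcd first: 702559 = 371·1892 + 627; 1892 = 3·627 + 11; 627 = 57·11 + 0 → gcd = 11
lcm = 702559·1892/gcd = 1329241628/11 = 120840148

120840148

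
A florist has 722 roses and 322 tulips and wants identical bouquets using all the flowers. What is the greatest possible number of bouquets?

722 = 2 · 19²
322 = 2 · 7 · 23
Common: 2 = 2

2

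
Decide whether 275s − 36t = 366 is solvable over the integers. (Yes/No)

By Bézout, 275s − 36t = 366 has integer solutions iff gcd(275, 36) | 366.
Euclid: 275 = 7·36 + 23; 36 = 1·23 + 13; 23 = 1·13 + 10; 13 = 1·10 + 3; 10 = 3·3 + 1; 3 = 3·1 + 0. gcd = 1; 366 mod 1 = 0. Yes.

Yes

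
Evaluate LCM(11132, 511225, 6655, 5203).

22246467100

lcm(11132, 511225) = 11132·511225/gcd = 5690956700/121 = 47032700
lcm(47032700, 6655) = 47032700·6655/gcd = 313002618500/605 = 517359700
lcm(517359700, 5203) = 517359700·5203/gcd = 2691822519100/121 = 22246467100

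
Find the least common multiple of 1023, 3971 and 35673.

lcm(1023, 3971) = 1023·3971/gcd = 4062333/11 = 369303
lcm(369303, 35673) = 369303·35673/gcd = 13174145919/33 = 399216543

399216543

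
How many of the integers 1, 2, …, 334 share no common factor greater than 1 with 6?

6 = 2·3. Inclusion–exclusion on these primes:
334 − ⌊334/2⌋ − ⌊334/3⌋ + ⌊334/6⌋ = 111

111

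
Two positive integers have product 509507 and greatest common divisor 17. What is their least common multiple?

gcd·lcm = product, so lcm = 509507/17 = 29971.

29971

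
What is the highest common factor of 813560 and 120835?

55

813560 = 2³ · 5 · 11 · 43²
120835 = 5 · 11 · 13³
Common: 5 · 11 = 55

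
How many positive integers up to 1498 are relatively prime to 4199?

1233

Prime factors of 4199: 13, 17, 19. Count integers ≤ 1498 divisible by none of them.
By inclusion–exclusion: 1498 − ⌊1498/13⌋ − ⌊1498/17⌋ − ⌊1498/19⌋ + ⌊1498/221⌋ + ⌊1498/247⌋ + ⌊1498/323⌋ − ⌊1498/4199⌋ = 1233.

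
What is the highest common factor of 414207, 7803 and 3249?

9

414207 = 3³ · 23² · 29; 7803 = 3³ · 17²; 3249 = 3² · 19²
gcd takes min exponent of each prime: 3² = 9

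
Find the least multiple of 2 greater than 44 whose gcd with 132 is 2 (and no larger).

46

gcd(x, 132) = 2 forces 2 | x; write x = 2s. Then gcd(2s, 2·66) = 2·gcd(s, 66), so need gcd(s, 66) = 1.
2s > 44 gives s ≥ 23. The least s ≥ 23 coprime to 66 is 23, so x = 2·23 = 46.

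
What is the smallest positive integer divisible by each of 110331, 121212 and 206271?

4915025388

110331 = 3² · 13 · 23 · 41; 121212 = 2² · 3² · 7 · 13 · 37; 206271 = 3² · 13 · 41 · 43
lcm takes max exponent of each prime: 2² · 3² · 7 · 13 · 23 · 37 · 41 · 43 = 4915025388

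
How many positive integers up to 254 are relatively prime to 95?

193

95 = 5·19. Inclusion–exclusion on these primes:
254 − ⌊254/5⌋ − ⌊254/19⌋ + ⌊254/95⌋ = 193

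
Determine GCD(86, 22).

2

Euclid: 86 = 3·22 + 20; 22 = 1·20 + 2; 20 = 10·2 + 0. Last nonzero remainder: 2.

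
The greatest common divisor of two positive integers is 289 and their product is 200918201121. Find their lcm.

695218689

For any two positive integers, gcd × lcm equals their product. Hence lcm = 200918201121 / 289 = 695218689.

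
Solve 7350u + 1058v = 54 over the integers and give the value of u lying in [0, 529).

Reduce mod 1058: 7350u ≡ 54 (mod 1058). With g = gcd(7350, 1058) = 2 dividing 54, divide through: 3675u ≡ 27 (mod 529).
Since gcd(3675, 529) = 1, u ≡ 27·(3675)⁻¹ ≡ 358 (mod 529). Smallest non-negative: 358.

358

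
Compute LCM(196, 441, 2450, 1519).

196 = 2² · 7²; 441 = 3² · 7²; 2450 = 2 · 5² · 7²; 1519 = 7² · 31
lcm takes max exponent of each prime: 2² · 3² · 5² · 7² · 31 = 1367100

1367100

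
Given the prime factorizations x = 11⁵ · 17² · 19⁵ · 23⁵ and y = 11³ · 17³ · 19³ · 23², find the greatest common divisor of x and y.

min exponent per shared prime: 11³ · 17² · 19³ · 23² = 1395700946849

1395700946849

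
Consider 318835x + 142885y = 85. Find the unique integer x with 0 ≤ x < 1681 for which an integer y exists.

Reduce mod 142885: 318835x ≡ 85 (mod 142885). With g = gcd(318835, 142885) = 85 dividing 85, divide through: 3751x ≡ 1 (mod 1681).
Since gcd(3751, 1681) = 1, x ≡ 1·(3751)⁻¹ ≡ 121 (mod 1681). Smallest non-negative: 121.

121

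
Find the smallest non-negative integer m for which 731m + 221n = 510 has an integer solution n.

Reduce mod 221: 731m ≡ 510 (mod 221). With g = gcd(731, 221) = 17 dividing 510, divide through: 43m ≡ 30 (mod 13).
Since gcd(43, 13) = 1, m ≡ 30·(43)⁻¹ ≡ 1 (mod 13). Smallest non-negative: 1.

1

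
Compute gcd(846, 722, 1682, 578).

gcd(846, 722): 846 = 1·722 + 124; 722 = 5·124 + 102; 124 = 1·102 + 22; 102 = 4·22 + 14; 22 = 1·14 + 8; 14 = 1·8 + 6; 8 = 1·6 + 2; 6 = 3·2 + 0 → 2
gcd(2, 1682): 1682 = 841·2 + 0 → 2
gcd(2, 578): 578 = 289·2 + 0 → 2

2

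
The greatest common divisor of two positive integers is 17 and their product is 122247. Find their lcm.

7191

gcd·lcm = product, so lcm = 122247/17 = 7191.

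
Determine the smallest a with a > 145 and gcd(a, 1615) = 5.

150

gcd(a, 1615) = 5 forces 5 | a; write a = 5s. Then gcd(5s, 5·323) = 5·gcd(s, 323), so need gcd(s, 323) = 1.
5s > 145 gives s ≥ 30. The least s ≥ 30 coprime to 323 is 30, so a = 5·30 = 150.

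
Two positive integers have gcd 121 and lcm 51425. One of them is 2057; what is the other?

3025

m·n = gcd·lcm = 121·51425 = 6222425, so n = 6222425/2057 = 3025.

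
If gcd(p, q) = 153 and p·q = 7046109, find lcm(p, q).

For any two positive integers, gcd × lcm equals their product. Hence lcm = 7046109 / 153 = 46053.

46053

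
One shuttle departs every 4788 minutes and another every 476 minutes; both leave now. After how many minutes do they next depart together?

81396

gcd first: 4788 = 10·476 + 28; 476 = 17·28 + 0 → gcd = 28
lcm = 4788·476/gcd = 2279088/28 = 81396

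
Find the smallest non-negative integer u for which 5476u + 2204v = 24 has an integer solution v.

291

gcd(5476, 2204) = 4 (Euclid: 5476 = 2·2204 + 1068; 2204 = 2·1068 + 68; 1068 = 15·68 + 48; 68 = 1·48 + 20; 48 = 2·20 + 8; 20 = 2·8 + 4; 8 = 2·4 + 0), and 4 | 24.
Extended Euclid: 5476·(-227) + 2204·(564) = 4. Scale by 6: u₀ = -1362.
General solution u = u₀ + 551t; reducing mod 551 gives u = 291 (and v = -723).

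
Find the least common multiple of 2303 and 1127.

2303 = 7² · 47; 1127 = 7² · 23
max exponents: 7² · 23 · 47 = 52969

52969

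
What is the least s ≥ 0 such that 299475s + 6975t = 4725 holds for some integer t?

gcd(299475, 6975) = 225 (Euclid: 299475 = 42·6975 + 6525; 6975 = 1·6525 + 450; 6525 = 14·450 + 225; 450 = 2·225 + 0), and 225 | 4725.
Extended Euclid: 299475·(15) + 6975·(-644) = 225. Scale by 21: s₀ = 315.
General solution s = s₀ + 31k; reducing mod 31 gives s = 5 (and t = -214).

5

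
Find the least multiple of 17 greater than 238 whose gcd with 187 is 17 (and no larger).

Multiples of 17 above 238: 17·15, 17·16, … . Need the cofactor coprime to 187/17 = 11.
Checking s = 15, 16, … the first with gcd(s, 11) = 1 is s = 15, giving 255.

255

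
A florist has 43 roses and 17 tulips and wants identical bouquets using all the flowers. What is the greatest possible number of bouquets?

Euclid: 43 = 2·17 + 9; 17 = 1·9 + 8; 9 = 1·8 + 1; 8 = 8·1 + 0. Last nonzero remainder: 1.

1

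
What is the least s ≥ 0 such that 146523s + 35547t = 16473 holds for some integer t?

12

gcd(146523, 35547) = 867 (Euclid: 146523 = 4·35547 + 4335; 35547 = 8·4335 + 867; 4335 = 5·867 + 0), and 867 | 16473.
Extended Euclid: 146523·(-8) + 35547·(33) = 867. Scale by 19: s₀ = -152.
General solution s = s₀ + 41k; reducing mod 41 gives s = 12 (and t = -49).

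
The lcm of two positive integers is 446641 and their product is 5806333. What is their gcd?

13

From gcd × lcm = mn: gcd = 5806333 / 446641 = 13.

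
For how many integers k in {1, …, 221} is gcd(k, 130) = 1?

130 = 2·5·13. Inclusion–exclusion on these primes:
221 − ⌊221/2⌋ − ⌊221/5⌋ − ⌊221/13⌋ + ⌊221/10⌋ + ⌊221/26⌋ + ⌊221/65⌋ − ⌊221/130⌋ = 82

82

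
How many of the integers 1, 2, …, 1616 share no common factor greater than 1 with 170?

608

170 = 2·5·17. Inclusion–exclusion on these primes:
1616 − ⌊1616/2⌋ − ⌊1616/5⌋ − ⌊1616/17⌋ + ⌊1616/10⌋ + ⌊1616/34⌋ + ⌊1616/85⌋ − ⌊1616/170⌋ = 608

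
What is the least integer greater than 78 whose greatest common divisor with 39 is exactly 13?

91

39 = 13·3. Any m with gcd(m, 39) = 13 is a multiple of 13, say 13s, with s coprime to 3.
Need s > 78/13, so s ≥ 7. First s ≥ 7 with gcd(s, 3) = 1 is s = 7. Thus m = 13·7 = 91.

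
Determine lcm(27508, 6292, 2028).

129810252

27508 = 2² · 13 · 23²; 6292 = 2² · 11² · 13; 2028 = 2² · 3 · 13²
lcm takes max exponent of each prime: 2² · 3 · 11² · 13² · 23² = 129810252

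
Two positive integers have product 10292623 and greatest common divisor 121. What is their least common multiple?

85063

Since gcd(a,b)·lcm(a,b) = ab, lcm = 10292623/121 = 85063.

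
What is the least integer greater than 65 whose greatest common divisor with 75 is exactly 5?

70

Multiples of 5 above 65: 5·14, 5·15, … . Need the cofactor coprime to 75/5 = 15.
Checking s = 14, 15, … the first with gcd(s, 15) = 1 is s = 14, giving 70.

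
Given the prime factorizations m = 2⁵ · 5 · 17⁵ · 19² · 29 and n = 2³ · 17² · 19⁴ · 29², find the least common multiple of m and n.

max exponent per prime: 2⁵ · 5 · 17⁵ · 19⁴ · 29² = 24898603492092320

24898603492092320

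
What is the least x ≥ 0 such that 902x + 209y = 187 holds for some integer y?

6

Reduce mod 209: 902x ≡ 187 (mod 209). With g = gcd(902, 209) = 11 dividing 187, divide through: 82x ≡ 17 (mod 19).
Since gcd(82, 19) = 1, x ≡ 17·(82)⁻¹ ≡ 6 (mod 19). Smallest non-negative: 6.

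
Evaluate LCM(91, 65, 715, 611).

91 = 7 · 13; 65 = 5 · 13; 715 = 5 · 11 · 13; 611 = 13 · 47
lcm takes max exponent of each prime: 5 · 7 · 11 · 13 · 47 = 235235

235235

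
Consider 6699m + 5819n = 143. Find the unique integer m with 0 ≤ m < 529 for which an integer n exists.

20

Euclid: 6699 = 1·5819 + 880; 5819 = 6·880 + 539; 880 = 1·539 + 341; 539 = 1·341 + 198; 341 = 1·198 + 143; 198 = 1·143 + 55; 143 = 2·55 + 33; 55 = 1·33 + 22; 33 = 1·22 + 11; 22 = 2·11 + 0 → gcd = 11; 143 = 11·13.
Back-substitution yields 6699·(205) + 5819·(-236) = 11, so one solution is m = 205·13 = 2665, n = -236·13 = -3068.
Solutions in m differ by 5819/11 = 529; the one in [0, 529) is 2665 mod 529 = 20.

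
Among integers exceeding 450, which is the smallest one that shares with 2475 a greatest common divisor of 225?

2475 = 225·11. Any m with gcd(m, 2475) = 225 is a multiple of 225, say 225s, with s coprime to 11.
Need s > 450/225, so s ≥ 3. First s ≥ 3 with gcd(s, 11) = 1 is s = 3. Thus m = 225·3 = 675.

675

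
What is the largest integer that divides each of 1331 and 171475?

1

Euclid: 171475 = 128·1331 + 1107; 1331 = 1·1107 + 224; 1107 = 4·224 + 211; 224 = 1·211 + 13; 211 = 16·13 + 3; 13 = 4·3 + 1; 3 = 3·1 + 0. Last nonzero remainder: 1.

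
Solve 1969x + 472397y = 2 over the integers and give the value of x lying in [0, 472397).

144910

gcd(1969, 472397) = 1 (Euclid: 472397 = 239·1969 + 1806; 1969 = 1·1806 + 163; 1806 = 11·163 + 13; 163 = 12·13 + 7; 13 = 1·7 + 6; 7 = 1·6 + 1; 6 = 6·1 + 0), and 1 | 2.
Extended Euclid: 1969·(72455) + 472397·(-302) = 1. Scale by 2: x₀ = 144910.
General solution x = x₀ + 472397t; reducing mod 472397 gives x = 144910 (and y = -604).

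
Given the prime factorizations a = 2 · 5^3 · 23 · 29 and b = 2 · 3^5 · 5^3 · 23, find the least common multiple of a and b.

40520250

max exponent per prime: 2 · 3^5 · 5^3 · 23 · 29 = 40520250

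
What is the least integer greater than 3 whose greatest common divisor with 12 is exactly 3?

9

Multiples of 3 above 3: 3·2, 3·3, … . Need the cofactor coprime to 12/3 = 4.
Checking s = 2, 3, … the first with gcd(s, 4) = 1 is s = 3, giving 9.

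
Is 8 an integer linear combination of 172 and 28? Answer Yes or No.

By Bézout, 172u + 28v = 8 has integer solutions iff gcd(172, 28) | 8.
Euclid: 172 = 6·28 + 4; 28 = 7·4 + 0. gcd = 4; 8 mod 4 = 0. Yes.

Yes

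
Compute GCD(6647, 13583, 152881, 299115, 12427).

6647 = 17² · 23; 13583 = 17² · 47; 152881 = 17² · 23²; 299115 = 3² · 5 · 17² · 23; 12427 = 17² · 43
gcd takes min exponent of each prime: 17² = 289

289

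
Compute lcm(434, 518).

434 = 2 · 7 · 31; 518 = 2 · 7 · 37
max exponents: 2 · 7 · 31 · 37 = 16058

16058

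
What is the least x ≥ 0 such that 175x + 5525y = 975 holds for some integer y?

Reduce mod 5525: 175x ≡ 975 (mod 5525). With g = gcd(175, 5525) = 25 dividing 975, divide through: 7x ≡ 39 (mod 221).
Since gcd(7, 221) = 1, x ≡ 39·(7)⁻¹ ≡ 195 (mod 221). Smallest non-negative: 195.

195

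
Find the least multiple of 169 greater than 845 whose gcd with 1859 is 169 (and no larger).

Multiples of 169 above 845: 169·6, 169·7, … . Need the cofactor coprime to 1859/169 = 11.
Checking s = 6, 7, … the first with gcd(s, 11) = 1 is s = 6, giving 1014.

1014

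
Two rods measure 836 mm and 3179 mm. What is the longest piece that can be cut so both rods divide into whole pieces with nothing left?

11

836 = 2² · 11 · 19
3179 = 11 · 17²
Common: 11 = 11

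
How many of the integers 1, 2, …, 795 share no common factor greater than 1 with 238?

238 = 2·7·17. Inclusion–exclusion on these primes:
795 − ⌊795/2⌋ − ⌊795/7⌋ − ⌊795/17⌋ + ⌊795/14⌋ + ⌊795/34⌋ + ⌊795/119⌋ − ⌊795/238⌋ = 321

321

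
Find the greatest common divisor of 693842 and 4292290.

722

693842 = 2 · 19² · 31²
4292290 = 2 · 5 · 19² · 29 · 41
Common: 2 · 19² = 722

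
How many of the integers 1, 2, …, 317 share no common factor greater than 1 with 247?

278

Prime factors of 247: 13, 19. Count integers ≤ 317 divisible by none of them.
By inclusion–exclusion: 317 − ⌊317/13⌋ − ⌊317/19⌋ + ⌊317/247⌋ = 278.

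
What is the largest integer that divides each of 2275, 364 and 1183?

gcd(2275, 364): 2275 = 6·364 + 91; 364 = 4·91 + 0 → 91
gcd(91, 1183): 1183 = 13·91 + 0 → 91

91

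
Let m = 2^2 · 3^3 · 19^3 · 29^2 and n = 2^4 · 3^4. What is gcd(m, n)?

108

min exponent per shared prime: 2^2 · 3^3 = 108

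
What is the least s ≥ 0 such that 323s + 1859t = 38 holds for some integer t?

1203

Reduce mod 1859: 323s ≡ 38 (mod 1859). With g = gcd(323, 1859) = 1 dividing 38, divide through: 323s ≡ 38 (mod 1859).
Since gcd(323, 1859) = 1, s ≡ 38·(323)⁻¹ ≡ 1203 (mod 1859). Smallest non-negative: 1203.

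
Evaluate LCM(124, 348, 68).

183396

lcm(124, 348) = 124·348/gcd = 43152/4 = 10788
lcm(10788, 68) = 10788·68/gcd = 733584/4 = 183396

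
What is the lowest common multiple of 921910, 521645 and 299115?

68891568570

921910 = 2 · 5 · 11 · 17² · 29; 521645 = 5 · 17² · 19²; 299115 = 3² · 5 · 17² · 23
lcm takes max exponent of each prime: 2 · 3² · 5 · 11 · 17² · 19² · 23 · 29 = 68891568570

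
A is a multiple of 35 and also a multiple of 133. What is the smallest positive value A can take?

665

gcd first: 133 = 3·35 + 28; 35 = 1·28 + 7; 28 = 4·7 + 0 → gcd = 7
lcm = 35·133/gcd = 4655/7 = 665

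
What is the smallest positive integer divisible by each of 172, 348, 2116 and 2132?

lcm(172, 348) = 172·348/gcd = 59856/4 = 14964
lcm(14964, 2116) = 14964·2116/gcd = 31663824/4 = 7915956
lcm(7915956, 2132) = 7915956·2132/gcd = 16876818192/4 = 4219204548

4219204548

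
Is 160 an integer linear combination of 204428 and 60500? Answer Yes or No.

Yes

By Bézout, 204428m − 60500n = 160 has integer solutions iff gcd(204428, 60500) | 160.
Euclid: 204428 = 3·60500 + 22928; 60500 = 2·22928 + 14644; 22928 = 1·14644 + 8284; 14644 = 1·8284 + 6360; 8284 = 1·6360 + 1924; 6360 = 3·1924 + 588; 1924 = 3·588 + 160; 588 = 3·160 + 108; 160 = 1·108 + 52; 108 = 2·52 + 4; 52 = 13·4 + 0. gcd = 4; 160 mod 4 = 0. Yes.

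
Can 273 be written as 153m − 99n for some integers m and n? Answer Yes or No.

gcd(153, 99): 153 = 1·99 + 54; 99 = 1·54 + 45; 54 = 1·45 + 9; 45 = 5·9 + 0 → 9
9 does not divide 273, so a solution does not exist.

No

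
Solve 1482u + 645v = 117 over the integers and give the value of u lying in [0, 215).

Reduce mod 645: 1482u ≡ 117 (mod 645). With g = gcd(1482, 645) = 3 dividing 117, divide through: 494u ≡ 39 (mod 215).
Since gcd(494, 215) = 1, u ≡ 39·(494)⁻¹ ≡ 51 (mod 215). Smallest non-negative: 51.

51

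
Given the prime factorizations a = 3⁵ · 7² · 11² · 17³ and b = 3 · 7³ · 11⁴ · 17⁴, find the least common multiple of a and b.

101921737768389

max exponent per prime: 3⁵ · 7³ · 11⁴ · 17⁴ = 101921737768389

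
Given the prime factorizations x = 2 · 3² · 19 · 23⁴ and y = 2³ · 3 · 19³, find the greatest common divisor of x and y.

min exponent per shared prime: 2 · 3 · 19 = 114

114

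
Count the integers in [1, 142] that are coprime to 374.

Prime factors of 374: 2, 11, 17. Count integers ≤ 142 divisible by none of them.
By inclusion–exclusion: 142 − ⌊142/2⌋ − ⌊142/11⌋ − ⌊142/17⌋ + ⌊142/22⌋ + ⌊142/34⌋ + ⌊142/187⌋ − ⌊142/374⌋ = 61.

61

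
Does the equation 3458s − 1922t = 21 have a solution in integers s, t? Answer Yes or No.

gcd(3458, 1922): 3458 = 1·1922 + 1536; 1922 = 1·1536 + 386; 1536 = 3·386 + 378; 386 = 1·378 + 8; 378 = 47·8 + 2; 8 = 4·2 + 0 → 2
2 does not divide 21, so a solution does not exist.

No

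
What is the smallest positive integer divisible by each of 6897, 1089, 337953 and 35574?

6897 = 3 · 11² · 19; 1089 = 3² · 11²; 337953 = 3 · 7² · 11² · 19; 35574 = 2 · 3 · 7² · 11²
lcm takes max exponent of each prime: 2 · 3² · 7² · 11² · 19 = 2027718

2027718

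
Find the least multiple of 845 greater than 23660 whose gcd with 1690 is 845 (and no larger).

gcd(m, 1690) = 845 forces 845 | m; write m = 845s. Then gcd(845s, 845·2) = 845·gcd(s, 2), so need gcd(s, 2) = 1.
845s > 23660 gives s ≥ 29. The least s ≥ 29 coprime to 2 is 29, so m = 845·29 = 24505.

24505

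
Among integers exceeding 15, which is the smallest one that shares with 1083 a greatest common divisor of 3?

1083 = 3·361. Any a with gcd(a, 1083) = 3 is a multiple of 3, say 3s, with s coprime to 361.
Need s > 15/3, so s ≥ 6. First s ≥ 6 with gcd(s, 361) = 1 is s = 6. Thus a = 3·6 = 18.

18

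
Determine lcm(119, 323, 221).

lcm(119, 323) = 119·323/gcd = 38437/17 = 2261
lcm(2261, 221) = 2261·221/gcd = 499681/17 = 29393

29393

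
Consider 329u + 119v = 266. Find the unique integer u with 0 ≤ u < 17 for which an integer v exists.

Reduce mod 119: 329u ≡ 266 (mod 119). With g = gcd(329, 119) = 7 dividing 266, divide through: 47u ≡ 38 (mod 17).
Since gcd(47, 17) = 1, u ≡ 38·(47)⁻¹ ≡ 16 (mod 17). Smallest non-negative: 16.

16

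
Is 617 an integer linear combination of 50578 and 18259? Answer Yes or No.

No

By Bézout, 50578s + 18259t = 617 has integer solutions iff gcd(50578, 18259) | 617.
Euclid: 50578 = 2·18259 + 14060; 18259 = 1·14060 + 4199; 14060 = 3·4199 + 1463; 4199 = 2·1463 + 1273; 1463 = 1·1273 + 190; 1273 = 6·190 + 133; 190 = 1·133 + 57; 133 = 2·57 + 19; 57 = 3·19 + 0. gcd = 19; 617 mod 19 = 9. No.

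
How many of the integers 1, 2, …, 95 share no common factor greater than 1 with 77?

75

Prime factors of 77: 7, 11. Count integers ≤ 95 divisible by none of them.
By inclusion–exclusion: 95 − ⌊95/7⌋ − ⌊95/11⌋ + ⌊95/77⌋ = 75.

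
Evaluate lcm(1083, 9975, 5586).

1083 = 3 · 19²; 9975 = 3 · 5² · 7 · 19; 5586 = 2 · 3 · 7² · 19
lcm takes max exponent of each prime: 2 · 3 · 5² · 7² · 19² = 2653350

2653350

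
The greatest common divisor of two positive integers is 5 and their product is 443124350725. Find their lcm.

For any two positive integers, gcd × lcm equals their product. Hence lcm = 443124350725 / 5 = 88624870145.

88624870145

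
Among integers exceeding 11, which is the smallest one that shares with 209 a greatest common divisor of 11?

209 = 11·19. Any k with gcd(k, 209) = 11 is a multiple of 11, say 11s, with s coprime to 19.
Need s > 11/11, so s ≥ 2. First s ≥ 2 with gcd(s, 19) = 1 is s = 2. Thus k = 11·2 = 22.

22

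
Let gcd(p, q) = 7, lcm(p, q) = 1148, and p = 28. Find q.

p·q = gcd·lcm = 7·1148 = 8036, so q = 8036/28 = 287.

287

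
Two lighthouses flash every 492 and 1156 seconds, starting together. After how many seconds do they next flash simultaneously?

142188

492 = 2² · 3 · 41; 1156 = 2² · 17²
max exponents: 2² · 3 · 17² · 41 = 142188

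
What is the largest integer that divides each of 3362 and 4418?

2

Euclid: 4418 = 1·3362 + 1056; 3362 = 3·1056 + 194; 1056 = 5·194 + 86; 194 = 2·86 + 22; 86 = 3·22 + 20; 22 = 1·20 + 2; 20 = 10·2 + 0. Last nonzero remainder: 2.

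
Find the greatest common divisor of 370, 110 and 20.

gcd(370, 110): 370 = 3·110 + 40; 110 = 2·40 + 30; 40 = 1·30 + 10; 30 = 3·10 + 0 → 10
gcd(10, 20): 20 = 2·10 + 0 → 10

10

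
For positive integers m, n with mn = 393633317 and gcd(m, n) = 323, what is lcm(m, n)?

gcd·lcm = product, so lcm = 393633317/323 = 1218679.

1218679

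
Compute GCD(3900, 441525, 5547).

3

gcd(3900, 441525): 441525 = 113·3900 + 825; 3900 = 4·825 + 600; 825 = 1·600 + 225; 600 = 2·225 + 150; 225 = 1·150 + 75; 150 = 2·75 + 0 → 75
gcd(75, 5547): 5547 = 73·75 + 72; 75 = 1·72 + 3; 72 = 24·3 + 0 → 3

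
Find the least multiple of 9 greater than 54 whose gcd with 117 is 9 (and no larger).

Multiples of 9 above 54: 9·7, 9·8, … . Need the cofactor coprime to 117/9 = 13.
Checking s = 7, 8, … the first with gcd(s, 13) = 1 is s = 7, giving 63.

63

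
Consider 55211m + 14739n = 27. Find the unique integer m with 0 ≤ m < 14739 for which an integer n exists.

Reduce mod 14739: 55211m ≡ 27 (mod 14739). With g = gcd(55211, 14739) = 1 dividing 27, divide through: 55211m ≡ 27 (mod 14739).
Since gcd(55211, 14739) = 1, m ≡ 27·(55211)⁻¹ ≡ 7155 (mod 14739). Smallest non-negative: 7155.

7155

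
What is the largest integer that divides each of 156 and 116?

156 = 2² · 3 · 13
116 = 2² · 29
Common: 2² = 4

4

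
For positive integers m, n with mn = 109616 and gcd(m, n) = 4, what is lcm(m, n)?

gcd·lcm = product, so lcm = 109616/4 = 27404.

27404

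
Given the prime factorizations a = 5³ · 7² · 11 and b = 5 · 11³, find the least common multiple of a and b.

8152375

max exponent per prime: 5³ · 7² · 11³ = 8152375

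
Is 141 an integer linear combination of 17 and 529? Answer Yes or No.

Yes

gcd(17, 529): 529 = 31·17 + 2; 17 = 8·2 + 1; 2 = 2·1 + 0 → 1
1 divides 141, so a solution exists.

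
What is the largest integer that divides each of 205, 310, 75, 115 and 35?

gcd(205, 310): 310 = 1·205 + 105; 205 = 1·105 + 100; 105 = 1·100 + 5; 100 = 20·5 + 0 → 5
gcd(5, 75): 75 = 15·5 + 0 → 5
gcd(5, 115): 115 = 23·5 + 0 → 5
gcd(5, 35): 35 = 7·5 + 0 → 5

5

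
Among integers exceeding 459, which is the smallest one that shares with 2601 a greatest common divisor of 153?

2601 = 153·17. Any m with gcd(m, 2601) = 153 is a multiple of 153, say 153s, with s coprime to 17.
Need s > 459/153, so s ≥ 4. First s ≥ 4 with gcd(s, 17) = 1 is s = 4. Thus m = 153·4 = 612.

612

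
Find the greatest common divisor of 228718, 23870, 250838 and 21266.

14

gcd(228718, 23870): 228718 = 9·23870 + 13888; 23870 = 1·13888 + 9982; 13888 = 1·9982 + 3906; 9982 = 2·3906 + 2170; 3906 = 1·2170 + 1736; 2170 = 1·1736 + 434; 1736 = 4·434 + 0 → 434
gcd(434, 250838): 250838 = 577·434 + 420; 434 = 1·420 + 14; 420 = 30·14 + 0 → 14
gcd(14, 21266): 21266 = 1519·14 + 0 → 14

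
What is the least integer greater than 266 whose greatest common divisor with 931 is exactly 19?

285

931 = 19·49. Any x with gcd(x, 931) = 19 is a multiple of 19, say 19s, with s coprime to 49.
Need s > 266/19, so s ≥ 15. First s ≥ 15 with gcd(s, 49) = 1 is s = 15. Thus x = 19·15 = 285.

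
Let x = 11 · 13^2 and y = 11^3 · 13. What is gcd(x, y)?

143

min exponent per shared prime: 11 · 13 = 143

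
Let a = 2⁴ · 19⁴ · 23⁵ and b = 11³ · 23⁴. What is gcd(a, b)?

279841

min exponent per shared prime: 23⁴ = 279841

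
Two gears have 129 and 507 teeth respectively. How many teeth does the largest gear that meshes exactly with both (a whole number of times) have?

3

Euclid: 507 = 3·129 + 120; 129 = 1·120 + 9; 120 = 13·9 + 3; 9 = 3·3 + 0. Last nonzero remainder: 3.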